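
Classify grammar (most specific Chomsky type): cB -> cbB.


LHS has context (more than one symbol) and |LHS| ≤ |RHS|
Classification: Type 1 (Context-Sensitive)


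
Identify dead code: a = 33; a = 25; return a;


first assignment to a is overwritten before any read
Dead: 'a = 33'


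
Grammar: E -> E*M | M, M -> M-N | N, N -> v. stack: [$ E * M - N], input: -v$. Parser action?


handle 'M-N' on top
Action: reduce (M -> M-N)


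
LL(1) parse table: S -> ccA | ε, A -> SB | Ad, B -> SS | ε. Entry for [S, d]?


For [S, d]: ε is nullable and 'd' ∈ FOLLOW(S)
Entry: S -> ε


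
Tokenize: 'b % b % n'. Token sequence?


Scan left to right, longest-match per lexeme
Tokens: ID(b), OP(%), ID(b), OP(%), ID(n)


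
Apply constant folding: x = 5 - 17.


5 - 17 = -12 at compile time
Optimized: x = -12


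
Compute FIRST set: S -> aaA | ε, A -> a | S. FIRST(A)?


Per alternative of A: FIRST(a) = {a}; FIRST(S) = {a, ε}
FIRST(A) = {a, ε}


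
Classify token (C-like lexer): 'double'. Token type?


Pattern: reserved word
Type: KEYWORD


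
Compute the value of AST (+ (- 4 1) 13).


Evaluate inner: (- 4 1) = 3
Evaluate root: (+ 3 13) = 16
Result: 16


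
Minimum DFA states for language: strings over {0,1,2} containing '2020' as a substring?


KMP-style automaton: 4 progress states + 1 absorbing accept = 5
Minimal DFA: 5 states


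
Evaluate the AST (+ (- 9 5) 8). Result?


Evaluate inner: (- 9 5) = 4
Evaluate root: (+ 4 8) = 12
Result: 12


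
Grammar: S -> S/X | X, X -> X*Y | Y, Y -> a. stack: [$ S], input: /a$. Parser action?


shift '/' to continue S -> S/X
Action: shift


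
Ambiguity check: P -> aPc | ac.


balanced a^n…c^n: each string has a unique parse
Unambiguous


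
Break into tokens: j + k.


Scan left to right, longest-match per lexeme
Tokens: ID(j), OP(+), ID(k)


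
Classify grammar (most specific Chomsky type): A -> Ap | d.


Left-linear: every RHS is a terminal or one nonterminal followed by a terminal
Classification: Type 3 (Regular)


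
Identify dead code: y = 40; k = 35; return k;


y is assigned but never read
Dead: 'y = 40'


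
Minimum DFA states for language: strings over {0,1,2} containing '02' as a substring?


KMP-style automaton: 2 progress states + 1 absorbing accept = 3
Minimal DFA: 3 states


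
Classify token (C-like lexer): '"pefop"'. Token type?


Pattern: double-quoted sequence
Type: STRING_LITERAL


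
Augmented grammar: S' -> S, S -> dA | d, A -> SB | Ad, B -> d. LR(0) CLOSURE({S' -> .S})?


Start: S' -> .S
For each item with dot before a nonterminal B, add B -> .γ for every B-production
Closure: [S' -> .S, S -> .dA, S -> .d]


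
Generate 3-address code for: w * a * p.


Break into single-operator statements:
t1 = w * a
t2 = t1 * p


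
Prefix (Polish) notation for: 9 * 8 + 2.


left-to-right (same/higher precedence on left): tree is (+ (* 9 8) 2)
Prefix: + * 9 8 2


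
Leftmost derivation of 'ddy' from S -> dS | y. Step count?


Derivation: S => dS => ddS => ddy
Steps: 3


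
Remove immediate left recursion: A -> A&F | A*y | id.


Left-recursive alternatives: A&F, A*y; non-recursive: id
Introduce A': A -> idA', A' -> &FA' | *yA' | ε


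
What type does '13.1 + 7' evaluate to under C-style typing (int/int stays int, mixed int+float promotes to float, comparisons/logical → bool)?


Operand types: float + int
Rule: mixed int/float promotes to float; int/int stays int
Result type: float


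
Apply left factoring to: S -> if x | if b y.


Common prefix: 'if'
Factored: S -> if S', S' -> x | b y


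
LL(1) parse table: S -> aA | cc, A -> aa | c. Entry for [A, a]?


For [A, a]: 'a' ∈ FIRST(aa)
Entry: A -> aa


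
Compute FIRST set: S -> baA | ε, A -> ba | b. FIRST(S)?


Per alternative of S: FIRST(baA) = {b}; FIRST(ε) = {ε}
FIRST(S) = {b, ε}


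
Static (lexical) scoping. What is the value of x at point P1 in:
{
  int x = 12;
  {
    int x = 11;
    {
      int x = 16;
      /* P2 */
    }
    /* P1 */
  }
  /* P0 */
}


x declared in the same block as P1
x = 11


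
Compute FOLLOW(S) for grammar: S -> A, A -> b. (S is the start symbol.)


$ ∈ FOLLOW(S). For each A -> αBβ: add FIRST(β)\{ε} to FOLLOW(B); if β nullable, add FOLLOW(A).
FOLLOW(S) = {$}


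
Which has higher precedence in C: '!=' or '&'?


'!=' is equality (level 6); '&' is bitwise AND (level 5)
Higher level binds tighter
'!=' has higher precedence than '&'


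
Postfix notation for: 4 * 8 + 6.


Left to right (same or higher precedence on left)
Postfix: 4 8 * 6 +


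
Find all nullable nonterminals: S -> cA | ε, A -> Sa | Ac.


A nonterminal is nullable iff some alternative derives ε (directly, or every symbol in it is nullable)
Nullable: {S}


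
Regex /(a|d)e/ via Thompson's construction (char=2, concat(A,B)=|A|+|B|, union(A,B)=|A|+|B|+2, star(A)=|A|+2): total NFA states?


Syntax tree has 3 char leaf(s), 1 union(s), 0 star(s)
chars contribute 3×2 = 6; each union adds +2; each star adds +2
Total: 6 + 2 + 0 = 8 states


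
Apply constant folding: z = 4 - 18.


4 - 18 = -14 at compile time
Optimized: z = -14


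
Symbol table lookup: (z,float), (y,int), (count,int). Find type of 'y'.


Lookup 'y' → type int


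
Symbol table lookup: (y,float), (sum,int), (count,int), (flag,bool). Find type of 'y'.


Lookup 'y' → type float


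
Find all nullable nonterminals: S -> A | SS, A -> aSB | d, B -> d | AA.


A nonterminal is nullable iff some alternative derives ε (directly, or every symbol in it is nullable)
Nullable: {}


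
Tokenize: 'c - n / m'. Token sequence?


Scan left to right, longest-match per lexeme
Tokens: ID(c), OP(-), ID(n), OP(/), ID(m)


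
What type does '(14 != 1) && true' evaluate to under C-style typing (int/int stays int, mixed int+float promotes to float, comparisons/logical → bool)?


Operand types: bool && bool
Rule: logical operators take bool operands and yield bool
Result type: bool


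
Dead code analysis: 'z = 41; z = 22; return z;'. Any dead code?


first assignment to z is overwritten before any read
Dead: 'z = 41'


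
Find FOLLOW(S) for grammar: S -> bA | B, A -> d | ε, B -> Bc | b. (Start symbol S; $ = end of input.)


$ ∈ FOLLOW(S). For each A -> αBβ: add FIRST(β)\{ε} to FOLLOW(B); if β nullable, add FOLLOW(A).
FOLLOW(S) = {$}


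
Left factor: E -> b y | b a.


Common prefix: 'b'
Factored: E -> b E', E' -> y | a


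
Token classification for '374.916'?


Pattern: digits with a decimal point
Type: FLOAT_LITERAL


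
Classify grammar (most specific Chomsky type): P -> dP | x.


Right-linear: every RHS is a terminal or a terminal followed by one nonterminal
Classification: Type 3 (Regular)


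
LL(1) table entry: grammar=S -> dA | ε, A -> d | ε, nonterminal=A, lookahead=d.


For [A, d]: 'd' ∈ FIRST(d)
Entry: A -> d


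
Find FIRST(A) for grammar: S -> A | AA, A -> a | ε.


Per alternative of A: FIRST(a) = {a}; FIRST(ε) = {ε}
FIRST(A) = {a, ε}


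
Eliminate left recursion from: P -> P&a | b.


Left-recursive alternatives: P&a; non-recursive: b
Introduce P': P -> bP', P' -> &aP' | ε


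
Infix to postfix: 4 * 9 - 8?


Left to right (same or higher precedence on left)
Postfix: 4 9 * 8 -


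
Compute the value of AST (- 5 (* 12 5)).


Evaluate inner: (* 12 5) = 60
Evaluate root: (- 5 60) = -55
Result: -55


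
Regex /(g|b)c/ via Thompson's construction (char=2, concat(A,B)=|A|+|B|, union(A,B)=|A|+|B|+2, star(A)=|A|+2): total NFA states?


Syntax tree has 3 char leaf(s), 1 union(s), 0 star(s)
chars contribute 3×2 = 6; each union adds +2; each star adds +2
Total: 6 + 2 + 0 = 8 states


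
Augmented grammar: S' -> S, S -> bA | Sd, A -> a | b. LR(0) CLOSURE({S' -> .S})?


Start: S' -> .S
For each item with dot before a nonterminal B, add B -> .γ for every B-production
Closure: [S' -> .S, S -> .bA, S -> .Sd]


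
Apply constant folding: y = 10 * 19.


10 * 19 = 190 at compile time
Optimized: y = 190


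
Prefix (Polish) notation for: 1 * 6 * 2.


left-to-right (same/higher precedence on left): tree is (* (* 1 6) 2)
Prefix: * * 1 6 2


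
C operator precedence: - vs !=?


'-' is additive (level 9); '!=' is equality (level 6)
Higher level binds tighter
'-' has higher precedence than '!='


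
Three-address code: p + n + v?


Break into single-operator statements:
t1 = p + n
t2 = t1 + v


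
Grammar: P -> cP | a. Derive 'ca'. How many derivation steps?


Derivation: P => cP => ca
Steps: 2


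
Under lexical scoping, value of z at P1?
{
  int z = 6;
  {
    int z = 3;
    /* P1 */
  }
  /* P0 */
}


z declared in the same block as P1
z = 3


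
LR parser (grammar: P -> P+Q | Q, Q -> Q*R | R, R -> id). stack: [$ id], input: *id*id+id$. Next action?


'id' on top is the handle for R -> id
Action: reduce (R -> id)


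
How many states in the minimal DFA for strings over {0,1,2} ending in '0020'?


Track the longest suffix of input matching a prefix of '0020': 5 classes (prefixes of length 0..4)
Minimal DFA: 5 states


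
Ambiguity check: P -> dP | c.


right-linear, alternatives start with distinct terminals 'd' vs 'c': unique leftmost derivation
Unambiguous


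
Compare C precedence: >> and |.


'>>' is shift (level 8); '|' is bitwise OR (level 3)
Higher level binds tighter
'>>' has higher precedence than '|'


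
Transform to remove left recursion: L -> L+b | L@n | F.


Left-recursive alternatives: L+b, L@n; non-recursive: F
Introduce L': L -> FL', L' -> +bL' | @nL' | ε


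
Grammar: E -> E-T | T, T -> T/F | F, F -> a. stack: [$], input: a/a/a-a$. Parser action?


no handle on stack; shift 'a'
Action: shift


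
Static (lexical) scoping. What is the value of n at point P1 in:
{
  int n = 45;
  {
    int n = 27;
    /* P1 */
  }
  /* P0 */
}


n declared in the same block as P1
n = 27


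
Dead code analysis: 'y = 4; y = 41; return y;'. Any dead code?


first assignment to y is overwritten before any read
Dead: 'y = 4'


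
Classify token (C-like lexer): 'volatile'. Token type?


Pattern: reserved word
Type: KEYWORD


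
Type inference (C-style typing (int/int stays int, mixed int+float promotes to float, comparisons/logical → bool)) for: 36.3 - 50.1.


Operand types: float - float
Rule: mixed int/float promotes to float; int/int stays int
Result type: float


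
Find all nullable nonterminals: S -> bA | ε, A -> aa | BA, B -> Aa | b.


A nonterminal is nullable iff some alternative derives ε (directly, or every symbol in it is nullable)
Nullable: {S}


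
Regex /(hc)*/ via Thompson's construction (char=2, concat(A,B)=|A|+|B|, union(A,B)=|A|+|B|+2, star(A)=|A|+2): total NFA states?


Syntax tree has 2 char leaf(s), 0 union(s), 1 star(s)
chars contribute 2×2 = 4; each union adds +2; each star adds +2
Total: 4 + 0 + 2 = 6 states


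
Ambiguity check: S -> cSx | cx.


balanced c^n…x^n: each string has a unique parse
Unambiguous


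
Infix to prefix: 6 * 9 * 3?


left-to-right (same/higher precedence on left): tree is (* (* 6 9) 3)
Prefix: * * 6 9 3


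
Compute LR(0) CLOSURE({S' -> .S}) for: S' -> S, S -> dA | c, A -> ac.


Start: S' -> .S
For each item with dot before a nonterminal B, add B -> .γ for every B-production
Closure: [S' -> .S, S -> .dA, S -> .c]


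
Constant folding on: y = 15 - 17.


15 - 17 = -2 at compile time
Optimized: y = -2


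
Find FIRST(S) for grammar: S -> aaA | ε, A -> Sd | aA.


Per alternative of S: FIRST(aaA) = {a}; FIRST(ε) = {ε}
FIRST(S) = {a, ε}


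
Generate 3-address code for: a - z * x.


Break into single-operator statements:
t1 = z * x
t2 = a - t1


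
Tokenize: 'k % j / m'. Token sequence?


Scan left to right, longest-match per lexeme
Tokens: ID(k), OP(%), ID(j), OP(/), ID(m)


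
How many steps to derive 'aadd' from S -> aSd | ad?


Derivation: S => aSd => aadd
Steps: 2


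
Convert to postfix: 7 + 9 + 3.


Left to right (same or higher precedence on left)
Postfix: 7 9 + 3 +


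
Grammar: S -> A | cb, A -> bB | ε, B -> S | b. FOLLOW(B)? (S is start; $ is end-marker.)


$ ∈ FOLLOW(S). For each A -> αBβ: add FIRST(β)\{ε} to FOLLOW(B); if β nullable, add FOLLOW(A).
FOLLOW(B) = {$}


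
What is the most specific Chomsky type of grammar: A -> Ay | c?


Left-linear: every RHS is a terminal or one nonterminal followed by a terminal
Classification: Type 3 (Regular)


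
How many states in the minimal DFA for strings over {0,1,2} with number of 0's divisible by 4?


Track (count of 0) mod 4: states 0..3, accept at 0
Minimal DFA: 4 states


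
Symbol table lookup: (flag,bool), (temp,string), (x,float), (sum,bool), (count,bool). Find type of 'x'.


Lookup 'x' → type float


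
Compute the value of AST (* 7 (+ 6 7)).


Evaluate inner: (+ 6 7) = 13
Evaluate root: (* 7 13) = 91
Result: 91


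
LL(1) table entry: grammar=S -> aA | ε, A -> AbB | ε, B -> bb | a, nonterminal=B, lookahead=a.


For [B, a]: 'a' ∈ FIRST(a)
Entry: B -> a


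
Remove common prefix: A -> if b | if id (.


Common prefix: 'if'
Factored: A -> if A', A' -> b | id (


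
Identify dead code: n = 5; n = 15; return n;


first assignment to n is overwritten before any read
Dead: 'n = 5'


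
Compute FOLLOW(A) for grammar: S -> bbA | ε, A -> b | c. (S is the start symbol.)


$ ∈ FOLLOW(S). For each A -> αBβ: add FIRST(β)\{ε} to FOLLOW(B); if β nullable, add FOLLOW(A).
FOLLOW(A) = {$}


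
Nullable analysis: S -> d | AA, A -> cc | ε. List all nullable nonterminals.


A nonterminal is nullable iff some alternative derives ε (directly, or every symbol in it is nullable)
Nullable: {A, S}


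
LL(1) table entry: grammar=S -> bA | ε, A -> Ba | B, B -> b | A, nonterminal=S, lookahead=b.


For [S, b]: 'b' ∈ FIRST(bA)
Entry: S -> bA


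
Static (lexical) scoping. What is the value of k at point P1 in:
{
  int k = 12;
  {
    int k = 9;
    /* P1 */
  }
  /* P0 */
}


k declared in the same block as P1
k = 9


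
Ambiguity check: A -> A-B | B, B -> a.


precedence layered via separate nonterminal B: deterministic
Unambiguous


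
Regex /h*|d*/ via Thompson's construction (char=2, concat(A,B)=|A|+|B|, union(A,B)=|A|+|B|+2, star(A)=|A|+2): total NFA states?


Syntax tree has 2 char leaf(s), 1 union(s), 2 star(s)
chars contribute 2×2 = 4; each union adds +2; each star adds +2
Total: 4 + 2 + 4 = 10 states


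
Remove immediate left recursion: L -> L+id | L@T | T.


Left-recursive alternatives: L+id, L@T; non-recursive: T
Introduce L': L -> TL', L' -> +idL' | @TL' | ε


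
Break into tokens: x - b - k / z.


Scan left to right, longest-match per lexeme
Tokens: ID(x), OP(-), ID(b), OP(-), ID(k), OP(/), ID(z)


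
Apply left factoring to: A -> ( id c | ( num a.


Common prefix: '('
Factored: A -> ( A', A' -> id c | num a


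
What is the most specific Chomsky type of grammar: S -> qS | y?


Right-linear: every RHS is a terminal or a terminal followed by one nonterminal
Classification: Type 3 (Regular)


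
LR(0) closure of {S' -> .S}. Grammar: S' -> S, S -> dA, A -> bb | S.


Start: S' -> .S
For each item with dot before a nonterminal B, add B -> .γ for every B-production
Closure: [S' -> .S, S -> .dA]


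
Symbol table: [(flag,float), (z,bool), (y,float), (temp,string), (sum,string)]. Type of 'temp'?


Lookup 'temp' → type string


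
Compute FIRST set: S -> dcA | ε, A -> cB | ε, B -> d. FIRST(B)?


Per alternative of B: FIRST(d) = {d}
FIRST(B) = {d}


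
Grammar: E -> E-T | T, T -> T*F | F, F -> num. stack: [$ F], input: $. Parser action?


'F' (not preceded by T*) is the handle for T -> F
Action: reduce (T -> F)


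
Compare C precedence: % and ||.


'%' is multiplicative (level 10); '||' is logical OR (level 1)
Higher level binds tighter
'%' has higher precedence than '||'


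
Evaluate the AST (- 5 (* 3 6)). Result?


Evaluate inner: (* 3 6) = 18
Evaluate root: (- 5 18) = -13
Result: -13


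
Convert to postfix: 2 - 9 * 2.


* has higher precedence, evaluate 9*2 first
Postfix: 2 9 2 * -


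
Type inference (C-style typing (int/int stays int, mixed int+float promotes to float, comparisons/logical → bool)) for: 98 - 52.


Operand types: int - int
Rule: mixed int/float promotes to float; int/int stays int
Result type: int


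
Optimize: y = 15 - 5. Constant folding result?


15 - 5 = 10 at compile time
Optimized: y = 10


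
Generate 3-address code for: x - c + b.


Break into single-operator statements:
t1 = x - c
t2 = t1 + b


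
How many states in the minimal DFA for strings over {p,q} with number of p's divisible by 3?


Track (count of p) mod 3: states 0..2, accept at 0
Minimal DFA: 3 states


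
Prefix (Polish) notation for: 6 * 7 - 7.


left-to-right (same/higher precedence on left): tree is (- (* 6 7) 7)
Prefix: - * 6 7 7


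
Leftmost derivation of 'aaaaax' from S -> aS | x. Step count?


Derivation: S => aS => aaS => aaaS => aaaaS => aaaaaS => aaaaax
Steps: 6


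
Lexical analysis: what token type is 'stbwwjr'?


Pattern: letter/underscore followed by alphanumerics, not a keyword
Type: IDENTIFIER


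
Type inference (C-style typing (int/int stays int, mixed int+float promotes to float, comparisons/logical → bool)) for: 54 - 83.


Operand types: int - int
Rule: mixed int/float promotes to float; int/int stays int
Result type: int


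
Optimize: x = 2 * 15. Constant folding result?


2 * 15 = 30 at compile time
Optimized: x = 30


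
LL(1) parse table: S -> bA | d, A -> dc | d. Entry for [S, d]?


For [S, d]: 'd' ∈ FIRST(d)
Entry: S -> d


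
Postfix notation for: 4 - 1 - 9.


Left to right (same or higher precedence on left)
Postfix: 4 1 - 9 -


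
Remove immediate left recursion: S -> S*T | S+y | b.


Left-recursive alternatives: S*T, S+y; non-recursive: b
Introduce S': S -> bS', S' -> *TS' | +yS' | ε


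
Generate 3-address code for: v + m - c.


Break into single-operator statements:
t1 = v + m
t2 = t1 - c


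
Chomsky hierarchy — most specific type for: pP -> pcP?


LHS has context (more than one symbol) and |LHS| ≤ |RHS|
Classification: Type 1 (Context-Sensitive)


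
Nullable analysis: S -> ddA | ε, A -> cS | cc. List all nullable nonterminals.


A nonterminal is nullable iff some alternative derives ε (directly, or every symbol in it is nullable)
Nullable: {S}


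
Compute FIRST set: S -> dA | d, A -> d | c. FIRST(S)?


Per alternative of S: FIRST(dA) = {d}; FIRST(d) = {d}
FIRST(S) = {d}


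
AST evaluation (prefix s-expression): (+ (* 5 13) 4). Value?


Evaluate inner: (* 5 13) = 65
Evaluate root: (+ 65 4) = 69
Result: 69


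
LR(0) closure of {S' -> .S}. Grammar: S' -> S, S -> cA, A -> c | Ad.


Start: S' -> .S
For each item with dot before a nonterminal B, add B -> .γ for every B-production
Closure: [S' -> .S, S -> .cA]


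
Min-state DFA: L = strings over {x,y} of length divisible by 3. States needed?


Track length mod 3: states 0..2, accept at 0
Minimal DFA: 3 states


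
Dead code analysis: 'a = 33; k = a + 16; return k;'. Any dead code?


a is read by k's definition; k is returned
No dead code


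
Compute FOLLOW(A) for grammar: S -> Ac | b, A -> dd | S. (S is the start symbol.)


$ ∈ FOLLOW(S). For each A -> αBβ: add FIRST(β)\{ε} to FOLLOW(B); if β nullable, add FOLLOW(A).
FOLLOW(A) = {c}


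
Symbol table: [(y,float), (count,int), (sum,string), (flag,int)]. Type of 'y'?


Lookup 'y' → type float


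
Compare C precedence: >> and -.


'-' is additive (level 9); '>>' is shift (level 8)
Higher level binds tighter
'-' has higher precedence than '>>'


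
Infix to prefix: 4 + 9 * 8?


'*' binds tighter: tree is (+ 4 (* 9 8))
Prefix: + 4 * 9 8


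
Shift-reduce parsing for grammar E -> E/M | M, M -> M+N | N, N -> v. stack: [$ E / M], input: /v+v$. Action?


handle 'E/M' on top; lookahead ∈ FOLLOW(E) = {/, $}
Action: reduce (E -> E/M)


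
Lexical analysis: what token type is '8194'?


Pattern: digits only
Type: INTEGER_LITERAL


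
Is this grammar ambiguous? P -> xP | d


right-linear, alternatives start with distinct terminals 'x' vs 'd': unique leftmost derivation
Unambiguous


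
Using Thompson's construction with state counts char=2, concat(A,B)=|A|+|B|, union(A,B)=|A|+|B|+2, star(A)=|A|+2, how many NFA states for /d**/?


Syntax tree has 1 char leaf(s), 0 union(s), 2 star(s)
chars contribute 1×2 = 2; each union adds +2; each star adds +2
Total: 2 + 0 + 4 = 6 states


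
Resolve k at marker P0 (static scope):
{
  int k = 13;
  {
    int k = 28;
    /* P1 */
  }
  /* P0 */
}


k declared in the same block as P0
k = 13


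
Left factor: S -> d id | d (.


Common prefix: 'd'
Factored: S -> d S', S' -> id | (


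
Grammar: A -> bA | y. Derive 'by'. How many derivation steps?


Derivation: A => bA => by
Steps: 2


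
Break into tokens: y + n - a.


Scan left to right, longest-match per lexeme
Tokens: ID(y), OP(+), ID(n), OP(-), ID(a)


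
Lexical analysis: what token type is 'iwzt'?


Pattern: letter/underscore followed by alphanumerics, not a keyword
Type: IDENTIFIER


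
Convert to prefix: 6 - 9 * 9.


'*' binds tighter: tree is (- 6 (* 9 9))
Prefix: - 6 * 9 9


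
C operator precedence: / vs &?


'/' is multiplicative (level 10); '&' is bitwise AND (level 5)
Higher level binds tighter
'/' has higher precedence than '&'


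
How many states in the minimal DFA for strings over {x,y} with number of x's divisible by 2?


Track (count of x) mod 2: states 0..1, accept at 0
Minimal DFA: 2 states


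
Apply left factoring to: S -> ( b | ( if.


Common prefix: '('
Factored: S -> ( S', S' -> b | if


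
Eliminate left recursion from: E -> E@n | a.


Left-recursive alternatives: E@n; non-recursive: a
Introduce E': E -> aE', E' -> @nE' | ε


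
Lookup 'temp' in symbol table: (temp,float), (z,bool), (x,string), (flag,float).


Lookup 'temp' → type float


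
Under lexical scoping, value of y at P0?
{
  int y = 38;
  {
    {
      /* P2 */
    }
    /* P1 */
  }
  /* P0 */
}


y declared in the same block as P0
y = 38


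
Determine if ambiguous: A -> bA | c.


right-linear, alternatives start with distinct terminals 'b' vs 'c': unique leftmost derivation
Unambiguous


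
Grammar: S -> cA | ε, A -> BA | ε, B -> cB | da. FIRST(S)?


Per alternative of S: FIRST(cA) = {c}; FIRST(ε) = {ε}
FIRST(S) = {c, ε}


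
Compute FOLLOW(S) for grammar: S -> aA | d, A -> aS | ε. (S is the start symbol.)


$ ∈ FOLLOW(S). For each A -> αBβ: add FIRST(β)\{ε} to FOLLOW(B); if β nullable, add FOLLOW(A).
FOLLOW(S) = {$}


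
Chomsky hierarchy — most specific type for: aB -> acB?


LHS has context (more than one symbol) and |LHS| ≤ |RHS|
Classification: Type 1 (Context-Sensitive)


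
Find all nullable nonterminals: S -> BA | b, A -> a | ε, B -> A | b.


A nonterminal is nullable iff some alternative derives ε (directly, or every symbol in it is nullable)
Nullable: {A, B, S}


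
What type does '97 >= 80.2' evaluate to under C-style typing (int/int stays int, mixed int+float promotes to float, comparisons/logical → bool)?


Operand types: int >= float
Rule: comparison yields bool
Result type: bool


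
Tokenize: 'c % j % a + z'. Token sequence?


Scan left to right, longest-match per lexeme
Tokens: ID(c), OP(%), ID(j), OP(%), ID(a), OP(+), ID(z)


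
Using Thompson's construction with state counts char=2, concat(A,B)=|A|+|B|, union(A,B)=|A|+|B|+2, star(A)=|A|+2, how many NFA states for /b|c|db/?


Syntax tree has 4 char leaf(s), 2 union(s), 0 star(s)
chars contribute 4×2 = 8; each union adds +2; each star adds +2
Total: 8 + 4 + 0 = 12 states


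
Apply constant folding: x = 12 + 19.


12 + 19 = 31 at compile time
Optimized: x = 31


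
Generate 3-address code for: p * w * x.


Break into single-operator statements:
t1 = p * w
t2 = t1 * x


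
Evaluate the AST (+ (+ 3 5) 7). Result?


Evaluate inner: (+ 3 5) = 8
Evaluate root: (+ 8 7) = 15
Result: 15


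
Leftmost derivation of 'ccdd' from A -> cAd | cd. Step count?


Derivation: A => cAd => ccdd
Steps: 2


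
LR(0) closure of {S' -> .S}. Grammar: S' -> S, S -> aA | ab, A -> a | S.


Start: S' -> .S
For each item with dot before a nonterminal B, add B -> .γ for every B-production
Closure: [S' -> .S, S -> .aA, S -> .ab]


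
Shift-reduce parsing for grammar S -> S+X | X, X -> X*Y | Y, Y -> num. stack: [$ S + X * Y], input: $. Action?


handle 'X*Y' on top
Action: reduce (X -> X*Y)


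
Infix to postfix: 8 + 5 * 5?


* has higher precedence, evaluate 5*5 first
Postfix: 8 5 5 * +


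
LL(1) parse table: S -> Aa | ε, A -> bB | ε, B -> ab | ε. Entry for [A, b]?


For [A, b]: 'b' ∈ FIRST(bB)
Entry: A -> bB


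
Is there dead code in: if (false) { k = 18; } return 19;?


condition is constant false, so the whole block is unreachable
Dead: 'if (false) { k = 18; }'


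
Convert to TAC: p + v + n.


Break into single-operator statements:
t1 = p + v
t2 = t1 + n


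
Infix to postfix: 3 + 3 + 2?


Left to right (same or higher precedence on left)
Postfix: 3 3 + 2 +


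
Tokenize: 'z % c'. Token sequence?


Scan left to right, longest-match per lexeme
Tokens: ID(z), OP(%), ID(c)


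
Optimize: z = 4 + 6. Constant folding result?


4 + 6 = 10 at compile time
Optimized: z = 10


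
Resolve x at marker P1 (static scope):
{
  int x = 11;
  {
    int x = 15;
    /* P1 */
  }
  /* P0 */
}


x declared in the same block as P1
x = 15


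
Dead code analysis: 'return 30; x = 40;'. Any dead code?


statement follows a return and is unreachable
Dead: 'x = 40'


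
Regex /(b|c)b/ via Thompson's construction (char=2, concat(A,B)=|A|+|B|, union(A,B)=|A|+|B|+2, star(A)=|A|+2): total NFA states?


Syntax tree has 3 char leaf(s), 1 union(s), 0 star(s)
chars contribute 3×2 = 6; each union adds +2; each star adds +2
Total: 6 + 2 + 0 = 8 states


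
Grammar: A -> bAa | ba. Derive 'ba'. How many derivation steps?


Derivation: A => ba
Steps: 1


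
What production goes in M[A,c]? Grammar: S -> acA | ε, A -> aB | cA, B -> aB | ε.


For [A, c]: 'c' ∈ FIRST(cA)
Entry: A -> cA


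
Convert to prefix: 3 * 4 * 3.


left-to-right (same/higher precedence on left): tree is (* (* 3 4) 3)
Prefix: * * 3 4 3


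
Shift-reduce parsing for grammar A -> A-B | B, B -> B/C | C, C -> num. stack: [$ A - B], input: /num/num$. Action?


'/' can extend B; shift to build B -> B/C
Action: shift


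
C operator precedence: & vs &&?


'&' is bitwise AND (level 5); '&&' is logical AND (level 2)
Higher level binds tighter
'&' has higher precedence than '&&'


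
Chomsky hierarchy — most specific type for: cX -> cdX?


LHS has context (more than one symbol) and |LHS| ≤ |RHS|
Classification: Type 1 (Context-Sensitive)


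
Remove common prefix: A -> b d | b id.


Common prefix: 'b'
Factored: A -> b A', A' -> d | id


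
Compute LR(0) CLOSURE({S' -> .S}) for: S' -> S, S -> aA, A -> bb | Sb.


Start: S' -> .S
For each item with dot before a nonterminal B, add B -> .γ for every B-production
Closure: [S' -> .S, S -> .aA]


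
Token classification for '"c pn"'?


Pattern: double-quoted sequence
Type: STRING_LITERAL


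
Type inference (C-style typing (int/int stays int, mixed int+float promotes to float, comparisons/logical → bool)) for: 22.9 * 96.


Operand types: float * int
Rule: mixed int/float promotes to float; int/int stays int
Result type: float


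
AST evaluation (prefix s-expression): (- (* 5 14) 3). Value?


Evaluate inner: (* 5 14) = 70
Evaluate root: (- 70 3) = 67
Result: 67


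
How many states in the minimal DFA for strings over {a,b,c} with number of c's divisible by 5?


Track (count of c) mod 5: states 0..4, accept at 0
Minimal DFA: 5 states


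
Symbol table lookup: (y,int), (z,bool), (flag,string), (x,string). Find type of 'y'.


Lookup 'y' → type int


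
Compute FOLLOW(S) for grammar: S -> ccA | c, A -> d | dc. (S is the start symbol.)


$ ∈ FOLLOW(S). For each A -> αBβ: add FIRST(β)\{ε} to FOLLOW(B); if β nullable, add FOLLOW(A).
FOLLOW(S) = {$}


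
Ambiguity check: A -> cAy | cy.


balanced c^n…y^n: each string has a unique parse
Unambiguous


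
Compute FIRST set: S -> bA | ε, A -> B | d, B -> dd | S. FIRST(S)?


Per alternative of S: FIRST(bA) = {b}; FIRST(ε) = {ε}
FIRST(S) = {b, ε}


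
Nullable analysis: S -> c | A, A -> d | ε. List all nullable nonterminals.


A nonterminal is nullable iff some alternative derives ε (directly, or every symbol in it is nullable)
Nullable: {A, S}


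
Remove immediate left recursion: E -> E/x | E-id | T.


Left-recursive alternatives: E/x, E-id; non-recursive: T
Introduce E': E -> TE', E' -> /xE' | -idE' | ε


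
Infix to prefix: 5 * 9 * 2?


left-to-right (same/higher precedence on left): tree is (* (* 5 9) 2)
Prefix: * * 5 9 2


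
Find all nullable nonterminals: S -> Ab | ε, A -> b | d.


A nonterminal is nullable iff some alternative derives ε (directly, or every symbol in it is nullable)
Nullable: {S}


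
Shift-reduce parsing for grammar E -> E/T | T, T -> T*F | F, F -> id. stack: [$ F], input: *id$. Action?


'F' (not preceded by T*) is the handle for T -> F
Action: reduce (T -> F)


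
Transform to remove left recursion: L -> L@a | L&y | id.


Left-recursive alternatives: L@a, L&y; non-recursive: id
Introduce L': L -> idL', L' -> @aL' | &yL' | ε


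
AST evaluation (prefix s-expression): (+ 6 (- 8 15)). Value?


Evaluate inner: (- 8 15) = -7
Evaluate root: (+ 6 -7) = -1
Result: -1


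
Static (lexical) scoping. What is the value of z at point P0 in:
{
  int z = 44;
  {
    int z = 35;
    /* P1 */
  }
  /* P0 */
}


z declared in the same block as P0
z = 44


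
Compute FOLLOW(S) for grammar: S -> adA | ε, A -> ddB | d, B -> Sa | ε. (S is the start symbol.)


$ ∈ FOLLOW(S). For each A -> αBβ: add FIRST(β)\{ε} to FOLLOW(B); if β nullable, add FOLLOW(A).
FOLLOW(S) = {$, a}


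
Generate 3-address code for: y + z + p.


Break into single-operator statements:
t1 = y + z
t2 = t1 + p


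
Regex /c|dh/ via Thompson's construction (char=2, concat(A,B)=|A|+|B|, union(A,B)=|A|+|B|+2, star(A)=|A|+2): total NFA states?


Syntax tree has 3 char leaf(s), 1 union(s), 0 star(s)
chars contribute 3×2 = 6; each union adds +2; each star adds +2
Total: 6 + 2 + 0 = 8 states


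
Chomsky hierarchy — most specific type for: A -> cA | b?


Right-linear: every RHS is a terminal or a terminal followed by one nonterminal
Classification: Type 3 (Regular)


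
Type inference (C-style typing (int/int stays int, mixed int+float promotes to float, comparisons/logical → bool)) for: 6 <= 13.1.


Operand types: int <= float
Rule: comparison yields bool
Result type: bool


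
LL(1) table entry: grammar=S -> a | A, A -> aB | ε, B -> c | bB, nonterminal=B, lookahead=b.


For [B, b]: 'b' ∈ FIRST(bB)
Entry: B -> bB


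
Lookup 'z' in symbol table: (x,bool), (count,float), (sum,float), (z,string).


Lookup 'z' → type string


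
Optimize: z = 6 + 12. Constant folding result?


6 + 12 = 18 at compile time
Optimized: z = 18


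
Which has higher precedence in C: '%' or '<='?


'%' is multiplicative (level 10); '<=' is relational (level 7)
Higher level binds tighter
'%' has higher precedence than '<='


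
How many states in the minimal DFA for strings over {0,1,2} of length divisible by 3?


Track length mod 3: states 0..2, accept at 0
Minimal DFA: 3 states


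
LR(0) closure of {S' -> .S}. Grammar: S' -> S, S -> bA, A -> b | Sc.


Start: S' -> .S
For each item with dot before a nonterminal B, add B -> .γ for every B-production
Closure: [S' -> .S, S -> .bA]


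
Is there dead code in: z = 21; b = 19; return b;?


z is assigned but never read
Dead: 'z = 21'


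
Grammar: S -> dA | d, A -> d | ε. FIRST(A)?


Per alternative of A: FIRST(d) = {d}; FIRST(ε) = {ε}
FIRST(A) = {d, ε}


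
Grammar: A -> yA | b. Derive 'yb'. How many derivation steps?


Derivation: A => yA => yb
Steps: 2


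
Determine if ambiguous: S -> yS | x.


right-linear, alternatives start with distinct terminals 'y' vs 'x': unique leftmost derivation
Unambiguous


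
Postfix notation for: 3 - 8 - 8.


Left to right (same or higher precedence on left)
Postfix: 3 8 - 8 -


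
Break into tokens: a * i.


Scan left to right, longest-match per lexeme
Tokens: ID(a), OP(*), ID(i)


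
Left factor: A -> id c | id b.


Common prefix: 'id'
Factored: A -> id A', A' -> c | b


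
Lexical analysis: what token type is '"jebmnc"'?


Pattern: double-quoted sequence
Type: STRING_LITERAL


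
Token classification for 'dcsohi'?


Pattern: letter/underscore followed by alphanumerics, not a keyword
Type: IDENTIFIER


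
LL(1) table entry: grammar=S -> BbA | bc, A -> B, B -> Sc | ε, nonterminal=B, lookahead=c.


For [B, c]: ε is nullable and 'c' ∈ FOLLOW(B)
Entry: B -> ε


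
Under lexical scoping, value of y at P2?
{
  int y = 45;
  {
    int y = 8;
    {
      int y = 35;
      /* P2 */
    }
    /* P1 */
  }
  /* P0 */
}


y declared in the same block as P2
y = 35


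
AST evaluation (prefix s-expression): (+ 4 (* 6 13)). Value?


Evaluate inner: (* 6 13) = 78
Evaluate root: (+ 4 78) = 82
Result: 82


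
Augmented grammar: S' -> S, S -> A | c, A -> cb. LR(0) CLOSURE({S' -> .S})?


Start: S' -> .S
For each item with dot before a nonterminal B, add B -> .γ for every B-production
Closure: [S' -> .S, S -> .A, S -> .c, A -> .cb]


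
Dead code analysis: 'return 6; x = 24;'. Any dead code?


statement follows a return and is unreachable
Dead: 'x = 24'


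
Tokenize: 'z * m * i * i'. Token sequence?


Scan left to right, longest-match per lexeme
Tokens: ID(z), OP(*), ID(m), OP(*), ID(i), OP(*), ID(i)


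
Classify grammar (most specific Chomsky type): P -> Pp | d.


Left-linear: every RHS is a terminal or one nonterminal followed by a terminal
Classification: Type 3 (Regular)


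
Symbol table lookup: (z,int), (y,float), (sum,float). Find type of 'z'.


Lookup 'z' → type int


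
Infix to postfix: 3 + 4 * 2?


* has higher precedence, evaluate 4*2 first
Postfix: 3 4 2 * +


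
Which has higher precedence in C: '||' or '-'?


'-' is additive (level 9); '||' is logical OR (level 1)
Higher level binds tighter
'-' has higher precedence than '||'


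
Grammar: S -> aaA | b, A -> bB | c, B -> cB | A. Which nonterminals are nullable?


A nonterminal is nullable iff some alternative derives ε (directly, or every symbol in it is nullable)
Nullable: {}


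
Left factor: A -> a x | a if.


Common prefix: 'a'
Factored: A -> a A', A' -> x | if


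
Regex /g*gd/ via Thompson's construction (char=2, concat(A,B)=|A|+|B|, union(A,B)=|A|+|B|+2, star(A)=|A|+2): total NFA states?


Syntax tree has 3 char leaf(s), 0 union(s), 1 star(s)
chars contribute 3×2 = 6; each union adds +2; each star adds +2
Total: 6 + 0 + 2 = 8 states


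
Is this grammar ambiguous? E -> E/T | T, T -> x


precedence layered via separate nonterminal T: deterministic
Unambiguous


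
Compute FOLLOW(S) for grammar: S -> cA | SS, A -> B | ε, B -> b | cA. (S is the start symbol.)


$ ∈ FOLLOW(S). For each A -> αBβ: add FIRST(β)\{ε} to FOLLOW(B); if β nullable, add FOLLOW(A).
FOLLOW(S) = {$, c}


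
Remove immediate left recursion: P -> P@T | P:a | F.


Left-recursive alternatives: P@T, P:a; non-recursive: F
Introduce P': P -> FP', P' -> @TP' | :aP' | ε


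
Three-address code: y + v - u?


Break into single-operator statements:
t1 = y + v
t2 = t1 - u


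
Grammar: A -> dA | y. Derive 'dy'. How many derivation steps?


Derivation: A => dA => dy
Steps: 2


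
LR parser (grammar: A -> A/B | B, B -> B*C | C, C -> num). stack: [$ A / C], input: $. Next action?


'C' (not preceded by B*) is the handle for B -> C
Action: reduce (B -> C)


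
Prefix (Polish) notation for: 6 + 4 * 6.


'*' binds tighter: tree is (+ 6 (* 4 6))
Prefix: + 6 * 4 6


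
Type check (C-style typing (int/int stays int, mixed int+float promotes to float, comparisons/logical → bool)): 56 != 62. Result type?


Operand types: int != int
Rule: comparison yields bool
Result type: bool


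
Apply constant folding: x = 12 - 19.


12 - 19 = -7 at compile time
Optimized: x = -7


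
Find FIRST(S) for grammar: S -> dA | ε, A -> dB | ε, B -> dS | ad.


Per alternative of S: FIRST(dA) = {d}; FIRST(ε) = {ε}
FIRST(S) = {d, ε}


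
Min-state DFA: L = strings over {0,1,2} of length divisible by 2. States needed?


Track length mod 2: states 0..1, accept at 0
Minimal DFA: 2 states


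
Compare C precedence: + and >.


'+' is additive (level 9); '>' is relational (level 7)
Higher level binds tighter
'+' has higher precedence than '>'


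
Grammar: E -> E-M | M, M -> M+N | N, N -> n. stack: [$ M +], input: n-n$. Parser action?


no handle; shift 'n'
Action: shift


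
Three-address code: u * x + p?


Break into single-operator statements:
t1 = u * x
t2 = t1 + p


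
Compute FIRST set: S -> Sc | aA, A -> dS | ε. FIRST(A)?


Per alternative of A: FIRST(dS) = {d}; FIRST(ε) = {ε}
FIRST(A) = {d, ε}


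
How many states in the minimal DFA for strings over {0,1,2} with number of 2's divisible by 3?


Track (count of 2) mod 3: states 0..2, accept at 0
Minimal DFA: 3 states


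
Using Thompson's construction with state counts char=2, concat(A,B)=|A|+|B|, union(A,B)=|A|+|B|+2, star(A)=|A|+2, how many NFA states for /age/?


Syntax tree has 3 char leaf(s), 0 union(s), 0 star(s)
chars contribute 3×2 = 6; each union adds +2; each star adds +2
Total: 6 + 0 + 0 = 6 states


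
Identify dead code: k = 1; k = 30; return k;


first assignment to k is overwritten before any read
Dead: 'k = 1'


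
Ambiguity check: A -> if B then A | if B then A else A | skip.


dangling else: 'if B then if B then skip else skip' parses two ways
Ambiguous


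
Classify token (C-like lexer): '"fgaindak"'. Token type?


Pattern: double-quoted sequence
Type: STRING_LITERAL


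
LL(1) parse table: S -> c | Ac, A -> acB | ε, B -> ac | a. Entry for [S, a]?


For [S, a]: 'a' ∈ FIRST(Ac)
Entry: S -> Ac


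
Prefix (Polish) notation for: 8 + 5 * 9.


'*' binds tighter: tree is (+ 8 (* 5 9))
Prefix: + 8 * 5 9


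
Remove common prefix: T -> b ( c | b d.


Common prefix: 'b'
Factored: T -> b T', T' -> ( c | d


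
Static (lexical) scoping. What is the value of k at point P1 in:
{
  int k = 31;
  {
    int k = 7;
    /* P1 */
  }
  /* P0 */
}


k declared in the same block as P1
k = 7


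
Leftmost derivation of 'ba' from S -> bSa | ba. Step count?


Derivation: S => ba
Steps: 1


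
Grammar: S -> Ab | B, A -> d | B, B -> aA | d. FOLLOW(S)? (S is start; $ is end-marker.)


$ ∈ FOLLOW(S). For each A -> αBβ: add FIRST(β)\{ε} to FOLLOW(B); if β nullable, add FOLLOW(A).
FOLLOW(S) = {$}
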